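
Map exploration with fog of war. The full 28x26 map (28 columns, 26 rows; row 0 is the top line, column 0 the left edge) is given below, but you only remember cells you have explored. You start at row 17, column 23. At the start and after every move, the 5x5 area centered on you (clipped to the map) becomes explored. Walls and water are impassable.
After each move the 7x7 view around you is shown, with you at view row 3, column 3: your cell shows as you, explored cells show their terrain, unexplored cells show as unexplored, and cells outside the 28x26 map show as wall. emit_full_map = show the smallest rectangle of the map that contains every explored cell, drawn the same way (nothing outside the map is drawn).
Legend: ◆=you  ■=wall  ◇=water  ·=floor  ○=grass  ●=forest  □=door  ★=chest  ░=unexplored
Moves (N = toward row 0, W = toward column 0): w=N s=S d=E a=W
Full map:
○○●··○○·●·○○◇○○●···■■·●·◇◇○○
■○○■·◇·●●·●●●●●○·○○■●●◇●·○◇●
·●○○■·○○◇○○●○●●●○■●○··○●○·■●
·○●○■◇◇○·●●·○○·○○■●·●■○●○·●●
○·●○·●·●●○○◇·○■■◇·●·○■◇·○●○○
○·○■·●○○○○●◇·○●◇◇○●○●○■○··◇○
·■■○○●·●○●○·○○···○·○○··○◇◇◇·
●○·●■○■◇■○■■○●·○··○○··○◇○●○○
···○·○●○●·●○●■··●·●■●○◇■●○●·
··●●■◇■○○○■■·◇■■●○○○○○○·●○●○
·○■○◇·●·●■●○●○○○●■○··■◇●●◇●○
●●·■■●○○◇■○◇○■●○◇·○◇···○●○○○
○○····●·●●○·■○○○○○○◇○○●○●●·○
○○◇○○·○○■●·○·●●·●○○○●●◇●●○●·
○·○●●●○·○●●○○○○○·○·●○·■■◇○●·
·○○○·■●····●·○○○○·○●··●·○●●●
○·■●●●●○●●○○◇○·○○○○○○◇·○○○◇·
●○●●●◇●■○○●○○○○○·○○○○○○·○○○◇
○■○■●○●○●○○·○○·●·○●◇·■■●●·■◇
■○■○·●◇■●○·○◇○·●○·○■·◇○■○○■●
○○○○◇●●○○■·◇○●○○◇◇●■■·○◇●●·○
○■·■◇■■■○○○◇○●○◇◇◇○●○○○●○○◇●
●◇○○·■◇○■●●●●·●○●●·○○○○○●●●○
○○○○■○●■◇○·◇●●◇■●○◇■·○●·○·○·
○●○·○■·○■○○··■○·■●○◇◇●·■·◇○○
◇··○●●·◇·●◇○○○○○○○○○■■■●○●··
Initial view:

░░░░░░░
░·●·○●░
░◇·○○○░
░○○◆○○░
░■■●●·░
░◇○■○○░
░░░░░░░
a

░░░░░░░
░··●·○●
░○◇·○○○
░○○◆·○○
░·■■●●·
░·◇○■○○
░░░░░░░

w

░░░░░░░
░○·■■◇░
░··●·○●
░○◇◆○○○
░○○○·○○
░·■■●●·
░·◇○■○○

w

░░░░░░░
░●●◇●●░
░○·■■◇░
░··◆·○●
░○◇·○○○
░○○○·○○
░·■■●●·

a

░░░░░░░
░○●●◇●●
░●○·■■◇
░●·◆●·○
░○○◇·○○
░○○○○·○
░░·■■●●

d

░░░░░░░
○●●◇●●░
●○·■■◇░
●··◆·○●
○○◇·○○○
○○○○·○○
░·■■●●·

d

░░░░░░░
●●◇●●○░
○·■■◇○░
··●◆○●░
○◇·○○○░
○○○·○○░
·■■●●·░

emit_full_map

○●●◇●●○
●○·■■◇○
●··●◆○●
○○◇·○○○
○○○○·○○
░·■■●●·
░·◇○■○○

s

●●◇●●○░
○·■■◇○░
··●·○●░
○◇·◆○○░
○○○·○○░
·■■●●·░
·◇○■○○░

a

○●●◇●●○
●○·■■◇○
●··●·○●
○○◇◆○○○
○○○○·○○
░·■■●●·
░·◇○■○○

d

●●◇●●○░
○·■■◇○░
··●·○●░
○◇·◆○○░
○○○·○○░
·■■●●·░
·◇○■○○░

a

○●●◇●●○
●○·■■◇○
●··●·○●
○○◇◆○○○
○○○○·○○
░·■■●●·
░·◇○■○○


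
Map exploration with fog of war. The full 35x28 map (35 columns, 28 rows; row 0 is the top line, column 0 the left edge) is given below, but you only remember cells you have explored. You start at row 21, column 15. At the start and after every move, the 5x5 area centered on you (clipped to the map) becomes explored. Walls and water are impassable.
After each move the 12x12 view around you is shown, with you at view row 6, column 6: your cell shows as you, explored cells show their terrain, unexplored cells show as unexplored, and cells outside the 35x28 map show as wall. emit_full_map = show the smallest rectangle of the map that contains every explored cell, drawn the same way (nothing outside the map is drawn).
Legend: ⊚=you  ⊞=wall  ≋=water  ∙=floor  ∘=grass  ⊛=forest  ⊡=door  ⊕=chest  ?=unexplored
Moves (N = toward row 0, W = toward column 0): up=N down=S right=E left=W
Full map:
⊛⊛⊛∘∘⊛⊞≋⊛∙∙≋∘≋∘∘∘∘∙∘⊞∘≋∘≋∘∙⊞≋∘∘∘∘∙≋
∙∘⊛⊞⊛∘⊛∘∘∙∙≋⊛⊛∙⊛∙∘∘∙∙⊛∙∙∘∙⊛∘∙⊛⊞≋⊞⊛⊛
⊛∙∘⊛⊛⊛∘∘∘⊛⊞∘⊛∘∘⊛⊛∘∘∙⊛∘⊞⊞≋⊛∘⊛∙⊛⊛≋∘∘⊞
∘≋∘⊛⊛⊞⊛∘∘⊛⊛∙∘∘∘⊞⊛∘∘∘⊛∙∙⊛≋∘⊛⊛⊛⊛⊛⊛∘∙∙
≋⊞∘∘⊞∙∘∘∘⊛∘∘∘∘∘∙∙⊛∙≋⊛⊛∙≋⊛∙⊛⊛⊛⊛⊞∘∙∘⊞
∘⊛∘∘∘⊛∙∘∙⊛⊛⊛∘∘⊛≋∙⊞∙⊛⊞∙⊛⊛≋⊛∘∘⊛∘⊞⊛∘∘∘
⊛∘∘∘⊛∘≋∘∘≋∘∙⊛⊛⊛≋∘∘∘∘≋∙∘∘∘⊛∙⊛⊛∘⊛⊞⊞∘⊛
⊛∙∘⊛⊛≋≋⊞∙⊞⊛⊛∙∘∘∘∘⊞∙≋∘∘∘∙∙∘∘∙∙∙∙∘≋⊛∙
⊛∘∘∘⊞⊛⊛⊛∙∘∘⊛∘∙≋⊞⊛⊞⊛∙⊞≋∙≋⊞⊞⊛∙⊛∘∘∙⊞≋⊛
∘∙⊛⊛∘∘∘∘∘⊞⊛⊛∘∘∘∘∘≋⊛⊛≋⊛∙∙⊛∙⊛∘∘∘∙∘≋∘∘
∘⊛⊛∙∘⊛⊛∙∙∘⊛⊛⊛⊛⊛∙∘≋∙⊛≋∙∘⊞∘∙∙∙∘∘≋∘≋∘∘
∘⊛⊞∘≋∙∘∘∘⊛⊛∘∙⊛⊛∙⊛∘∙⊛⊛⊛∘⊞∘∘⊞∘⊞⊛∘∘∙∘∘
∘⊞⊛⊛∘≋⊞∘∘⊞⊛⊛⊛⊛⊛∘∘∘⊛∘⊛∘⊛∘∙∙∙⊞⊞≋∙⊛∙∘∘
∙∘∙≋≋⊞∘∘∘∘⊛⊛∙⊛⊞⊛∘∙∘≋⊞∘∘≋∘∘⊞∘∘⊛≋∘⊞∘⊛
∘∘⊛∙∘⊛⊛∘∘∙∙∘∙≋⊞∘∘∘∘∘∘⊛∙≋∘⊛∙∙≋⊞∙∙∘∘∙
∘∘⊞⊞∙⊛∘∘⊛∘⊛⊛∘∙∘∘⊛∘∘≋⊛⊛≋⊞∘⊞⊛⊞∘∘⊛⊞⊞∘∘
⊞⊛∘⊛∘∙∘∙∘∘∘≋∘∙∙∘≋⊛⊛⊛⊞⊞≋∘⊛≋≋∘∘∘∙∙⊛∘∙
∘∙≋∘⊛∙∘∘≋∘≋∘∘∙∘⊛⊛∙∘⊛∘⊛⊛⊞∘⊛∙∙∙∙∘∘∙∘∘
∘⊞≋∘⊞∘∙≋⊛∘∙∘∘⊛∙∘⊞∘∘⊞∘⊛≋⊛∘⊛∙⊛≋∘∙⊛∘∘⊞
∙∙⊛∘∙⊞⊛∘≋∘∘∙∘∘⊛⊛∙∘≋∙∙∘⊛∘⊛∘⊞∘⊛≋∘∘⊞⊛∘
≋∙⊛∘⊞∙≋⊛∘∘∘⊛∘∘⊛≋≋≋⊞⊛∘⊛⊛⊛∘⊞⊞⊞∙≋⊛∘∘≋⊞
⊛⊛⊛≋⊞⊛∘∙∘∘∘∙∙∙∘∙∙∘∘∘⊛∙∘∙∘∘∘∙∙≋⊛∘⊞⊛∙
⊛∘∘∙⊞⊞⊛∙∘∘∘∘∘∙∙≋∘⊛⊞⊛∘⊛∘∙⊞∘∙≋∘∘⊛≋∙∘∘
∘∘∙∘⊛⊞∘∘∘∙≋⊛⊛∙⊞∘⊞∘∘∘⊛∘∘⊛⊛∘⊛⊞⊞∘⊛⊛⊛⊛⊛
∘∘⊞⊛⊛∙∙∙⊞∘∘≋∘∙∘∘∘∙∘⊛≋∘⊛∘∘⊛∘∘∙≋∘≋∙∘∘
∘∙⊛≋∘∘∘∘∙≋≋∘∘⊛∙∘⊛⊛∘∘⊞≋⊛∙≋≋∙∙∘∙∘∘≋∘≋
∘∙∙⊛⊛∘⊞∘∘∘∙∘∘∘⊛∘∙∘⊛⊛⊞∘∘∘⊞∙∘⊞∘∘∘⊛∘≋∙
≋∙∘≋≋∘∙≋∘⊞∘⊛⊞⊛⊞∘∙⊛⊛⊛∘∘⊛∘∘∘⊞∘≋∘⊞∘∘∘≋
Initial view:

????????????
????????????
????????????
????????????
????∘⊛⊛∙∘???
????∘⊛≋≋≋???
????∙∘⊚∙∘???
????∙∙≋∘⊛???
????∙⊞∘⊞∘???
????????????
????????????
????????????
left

????????????
????????????
????????????
????????????
????∘∘⊛⊛∙∘??
????∘∘⊛≋≋≋??
????∙∙⊚∙∙∘??
????∘∙∙≋∘⊛??
????⊛∙⊞∘⊞∘??
????????????
????????????
????????????

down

????????????
????????????
????????????
????∘∘⊛⊛∙∘??
????∘∘⊛≋≋≋??
????∙∙∘∙∙∘??
????∘∙⊚≋∘⊛??
????⊛∙⊞∘⊞∘??
????∘∙∘∘∘???
????????????
????????????
????????????

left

????????????
????????????
????????????
?????∘∘⊛⊛∙∘?
????⊛∘∘⊛≋≋≋?
????∙∙∙∘∙∙∘?
????∘∘⊚∙≋∘⊛?
????⊛⊛∙⊞∘⊞∘?
????≋∘∙∘∘∘??
????????????
????????????
????????????

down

????????????
????????????
?????∘∘⊛⊛∙∘?
????⊛∘∘⊛≋≋≋?
????∙∙∙∘∙∙∘?
????∘∘∙∙≋∘⊛?
????⊛⊛⊚⊞∘⊞∘?
????≋∘∙∘∘∘??
????∘∘⊛∙∘???
????????????
????????????
⊞⊞⊞⊞⊞⊞⊞⊞⊞⊞⊞⊞

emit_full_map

?∘∘⊛⊛∙∘
⊛∘∘⊛≋≋≋
∙∙∙∘∙∙∘
∘∘∙∙≋∘⊛
⊛⊛⊚⊞∘⊞∘
≋∘∙∘∘∘?
∘∘⊛∙∘??

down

????????????
?????∘∘⊛⊛∙∘?
????⊛∘∘⊛≋≋≋?
????∙∙∙∘∙∙∘?
????∘∘∙∙≋∘⊛?
????⊛⊛∙⊞∘⊞∘?
????≋∘⊚∘∘∘??
????∘∘⊛∙∘???
????∘∘∘⊛∘???
????????????
⊞⊞⊞⊞⊞⊞⊞⊞⊞⊞⊞⊞
⊞⊞⊞⊞⊞⊞⊞⊞⊞⊞⊞⊞

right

????????????
????∘∘⊛⊛∙∘??
???⊛∘∘⊛≋≋≋??
???∙∙∙∘∙∙∘??
???∘∘∙∙≋∘⊛??
???⊛⊛∙⊞∘⊞∘??
???≋∘∙⊚∘∘???
???∘∘⊛∙∘⊛???
???∘∘∘⊛∘∙???
????????????
⊞⊞⊞⊞⊞⊞⊞⊞⊞⊞⊞⊞
⊞⊞⊞⊞⊞⊞⊞⊞⊞⊞⊞⊞

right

????????????
???∘∘⊛⊛∙∘???
??⊛∘∘⊛≋≋≋???
??∙∙∙∘∙∙∘???
??∘∘∙∙≋∘⊛???
??⊛⊛∙⊞∘⊞∘???
??≋∘∙∘⊚∘∙???
??∘∘⊛∙∘⊛⊛???
??∘∘∘⊛∘∙∘???
????????????
⊞⊞⊞⊞⊞⊞⊞⊞⊞⊞⊞⊞
⊞⊞⊞⊞⊞⊞⊞⊞⊞⊞⊞⊞

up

????????????
????????????
???∘∘⊛⊛∙∘???
??⊛∘∘⊛≋≋≋???
??∙∙∙∘∙∙∘???
??∘∘∙∙≋∘⊛???
??⊛⊛∙⊞⊚⊞∘???
??≋∘∙∘∘∘∙???
??∘∘⊛∙∘⊛⊛???
??∘∘∘⊛∘∙∘???
????????????
⊞⊞⊞⊞⊞⊞⊞⊞⊞⊞⊞⊞

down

????????????
???∘∘⊛⊛∙∘???
??⊛∘∘⊛≋≋≋???
??∙∙∙∘∙∙∘???
??∘∘∙∙≋∘⊛???
??⊛⊛∙⊞∘⊞∘???
??≋∘∙∘⊚∘∙???
??∘∘⊛∙∘⊛⊛???
??∘∘∘⊛∘∙∘???
????????????
⊞⊞⊞⊞⊞⊞⊞⊞⊞⊞⊞⊞
⊞⊞⊞⊞⊞⊞⊞⊞⊞⊞⊞⊞

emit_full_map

?∘∘⊛⊛∙∘
⊛∘∘⊛≋≋≋
∙∙∙∘∙∙∘
∘∘∙∙≋∘⊛
⊛⊛∙⊞∘⊞∘
≋∘∙∘⊚∘∙
∘∘⊛∙∘⊛⊛
∘∘∘⊛∘∙∘

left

????????????
????∘∘⊛⊛∙∘??
???⊛∘∘⊛≋≋≋??
???∙∙∙∘∙∙∘??
???∘∘∙∙≋∘⊛??
???⊛⊛∙⊞∘⊞∘??
???≋∘∙⊚∘∘∙??
???∘∘⊛∙∘⊛⊛??
???∘∘∘⊛∘∙∘??
????????????
⊞⊞⊞⊞⊞⊞⊞⊞⊞⊞⊞⊞
⊞⊞⊞⊞⊞⊞⊞⊞⊞⊞⊞⊞

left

????????????
?????∘∘⊛⊛∙∘?
????⊛∘∘⊛≋≋≋?
????∙∙∙∘∙∙∘?
????∘∘∙∙≋∘⊛?
????⊛⊛∙⊞∘⊞∘?
????≋∘⊚∘∘∘∙?
????∘∘⊛∙∘⊛⊛?
????∘∘∘⊛∘∙∘?
????????????
⊞⊞⊞⊞⊞⊞⊞⊞⊞⊞⊞⊞
⊞⊞⊞⊞⊞⊞⊞⊞⊞⊞⊞⊞

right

????????????
????∘∘⊛⊛∙∘??
???⊛∘∘⊛≋≋≋??
???∙∙∙∘∙∙∘??
???∘∘∙∙≋∘⊛??
???⊛⊛∙⊞∘⊞∘??
???≋∘∙⊚∘∘∙??
???∘∘⊛∙∘⊛⊛??
???∘∘∘⊛∘∙∘??
????????????
⊞⊞⊞⊞⊞⊞⊞⊞⊞⊞⊞⊞
⊞⊞⊞⊞⊞⊞⊞⊞⊞⊞⊞⊞


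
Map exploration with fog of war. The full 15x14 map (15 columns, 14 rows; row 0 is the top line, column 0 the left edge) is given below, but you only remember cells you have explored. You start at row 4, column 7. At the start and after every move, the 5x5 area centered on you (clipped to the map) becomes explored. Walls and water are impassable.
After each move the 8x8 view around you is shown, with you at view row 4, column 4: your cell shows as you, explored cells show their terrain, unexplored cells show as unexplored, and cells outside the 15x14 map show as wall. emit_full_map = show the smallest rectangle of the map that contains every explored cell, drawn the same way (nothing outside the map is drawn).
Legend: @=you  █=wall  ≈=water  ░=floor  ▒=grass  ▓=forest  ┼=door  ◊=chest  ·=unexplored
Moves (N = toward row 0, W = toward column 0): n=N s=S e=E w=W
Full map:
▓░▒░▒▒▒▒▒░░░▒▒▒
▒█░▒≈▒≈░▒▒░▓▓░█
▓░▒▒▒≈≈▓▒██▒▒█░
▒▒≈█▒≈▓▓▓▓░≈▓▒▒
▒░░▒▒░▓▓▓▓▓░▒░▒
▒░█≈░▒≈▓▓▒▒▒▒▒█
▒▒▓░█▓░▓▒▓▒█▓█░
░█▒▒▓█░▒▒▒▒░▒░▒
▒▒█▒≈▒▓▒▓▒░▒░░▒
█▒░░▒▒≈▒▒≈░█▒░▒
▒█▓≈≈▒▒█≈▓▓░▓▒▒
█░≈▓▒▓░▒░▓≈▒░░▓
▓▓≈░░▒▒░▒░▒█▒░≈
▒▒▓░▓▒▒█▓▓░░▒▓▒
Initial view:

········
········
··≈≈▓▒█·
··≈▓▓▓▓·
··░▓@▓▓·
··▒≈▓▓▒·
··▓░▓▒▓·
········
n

████████
········
··▒≈░▒▒·
··≈≈▓▒█·
··≈▓@▓▓·
··░▓▓▓▓·
··▒≈▓▓▒·
··▓░▓▒▓·

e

████████
········
·▒≈░▒▒░·
·≈≈▓▒██·
·≈▓▓@▓░·
·░▓▓▓▓▓·
·▒≈▓▓▒▒·
·▓░▓▒▓··

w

████████
········
··▒≈░▒▒░
··≈≈▓▒██
··≈▓@▓▓░
··░▓▓▓▓▓
··▒≈▓▓▒▒
··▓░▓▒▓·

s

········
··▒≈░▒▒░
··≈≈▓▒██
··≈▓▓▓▓░
··░▓@▓▓▓
··▒≈▓▓▒▒
··▓░▓▒▓·
········

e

········
·▒≈░▒▒░·
·≈≈▓▒██·
·≈▓▓▓▓░·
·░▓▓@▓▓·
·▒≈▓▓▒▒·
·▓░▓▒▓▒·
········

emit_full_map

▒≈░▒▒░
≈≈▓▒██
≈▓▓▓▓░
░▓▓@▓▓
▒≈▓▓▒▒
▓░▓▒▓▒

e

········
▒≈░▒▒░··
≈≈▓▒██▒·
≈▓▓▓▓░≈·
░▓▓▓@▓░·
▒≈▓▓▒▒▒·
▓░▓▒▓▒█·
········

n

████████
········
▒≈░▒▒░▓·
≈≈▓▒██▒·
≈▓▓▓@░≈·
░▓▓▓▓▓░·
▒≈▓▓▒▒▒·
▓░▓▒▓▒█·

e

████████
········
≈░▒▒░▓▓·
≈▓▒██▒▒·
▓▓▓▓@≈▓·
▓▓▓▓▓░▒·
≈▓▓▒▒▒▒·
░▓▒▓▒█··

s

········
≈░▒▒░▓▓·
≈▓▒██▒▒·
▓▓▓▓░≈▓·
▓▓▓▓@░▒·
≈▓▓▒▒▒▒·
░▓▒▓▒█▓·
········

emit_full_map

▒≈░▒▒░▓▓
≈≈▓▒██▒▒
≈▓▓▓▓░≈▓
░▓▓▓▓@░▒
▒≈▓▓▒▒▒▒
▓░▓▒▓▒█▓

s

≈░▒▒░▓▓·
≈▓▒██▒▒·
▓▓▓▓░≈▓·
▓▓▓▓▓░▒·
≈▓▓▒@▒▒·
░▓▒▓▒█▓·
··▒▒▒░▒·
········

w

▒≈░▒▒░▓▓
≈≈▓▒██▒▒
≈▓▓▓▓░≈▓
░▓▓▓▓▓░▒
▒≈▓▓@▒▒▒
▓░▓▒▓▒█▓
··▒▒▒▒░▒
········

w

·▒≈░▒▒░▓
·≈≈▓▒██▒
·≈▓▓▓▓░≈
·░▓▓▓▓▓░
·▒≈▓@▒▒▒
·▓░▓▒▓▒█
··░▒▒▒▒░
········

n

········
·▒≈░▒▒░▓
·≈≈▓▒██▒
·≈▓▓▓▓░≈
·░▓▓@▓▓░
·▒≈▓▓▒▒▒
·▓░▓▒▓▒█
··░▒▒▒▒░

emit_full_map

▒≈░▒▒░▓▓
≈≈▓▒██▒▒
≈▓▓▓▓░≈▓
░▓▓@▓▓░▒
▒≈▓▓▒▒▒▒
▓░▓▒▓▒█▓
·░▒▒▒▒░▒

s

·▒≈░▒▒░▓
·≈≈▓▒██▒
·≈▓▓▓▓░≈
·░▓▓▓▓▓░
·▒≈▓@▒▒▒
·▓░▓▒▓▒█
··░▒▒▒▒░
········

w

··▒≈░▒▒░
··≈≈▓▒██
··≈▓▓▓▓░
··░▓▓▓▓▓
··▒≈@▓▒▒
··▓░▓▒▓▒
··█░▒▒▒▒
········

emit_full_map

▒≈░▒▒░▓▓
≈≈▓▒██▒▒
≈▓▓▓▓░≈▓
░▓▓▓▓▓░▒
▒≈@▓▒▒▒▒
▓░▓▒▓▒█▓
█░▒▒▒▒░▒


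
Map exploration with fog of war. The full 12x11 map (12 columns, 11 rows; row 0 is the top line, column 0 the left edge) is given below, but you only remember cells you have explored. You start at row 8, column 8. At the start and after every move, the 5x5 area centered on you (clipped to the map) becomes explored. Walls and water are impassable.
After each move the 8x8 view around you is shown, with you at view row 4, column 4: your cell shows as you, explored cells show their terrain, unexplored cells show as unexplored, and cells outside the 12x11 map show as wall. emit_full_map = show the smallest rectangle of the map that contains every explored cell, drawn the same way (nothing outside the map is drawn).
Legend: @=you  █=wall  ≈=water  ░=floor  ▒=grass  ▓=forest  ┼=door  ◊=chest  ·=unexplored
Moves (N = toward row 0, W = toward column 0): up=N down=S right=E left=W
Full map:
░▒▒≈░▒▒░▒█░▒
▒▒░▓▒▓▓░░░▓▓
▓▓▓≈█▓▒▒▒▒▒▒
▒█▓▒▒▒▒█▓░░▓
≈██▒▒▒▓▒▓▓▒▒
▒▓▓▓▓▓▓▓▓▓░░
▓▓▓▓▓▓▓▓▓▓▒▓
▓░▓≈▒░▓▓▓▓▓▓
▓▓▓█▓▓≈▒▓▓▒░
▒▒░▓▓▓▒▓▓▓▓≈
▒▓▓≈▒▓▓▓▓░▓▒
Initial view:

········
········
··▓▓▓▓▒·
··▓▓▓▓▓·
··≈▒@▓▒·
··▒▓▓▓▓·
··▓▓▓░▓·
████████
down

········
··▓▓▓▓▒·
··▓▓▓▓▓·
··≈▒▓▓▒·
··▒▓@▓▓·
··▓▓▓░▓·
████████
████████

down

··▓▓▓▓▒·
··▓▓▓▓▓·
··≈▒▓▓▒·
··▒▓▓▓▓·
··▓▓@░▓·
████████
████████
████████

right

·▓▓▓▓▒·█
·▓▓▓▓▓·█
·≈▒▓▓▒░█
·▒▓▓▓▓≈█
·▓▓▓@▓▒█
████████
████████
████████

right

▓▓▓▓▒·██
▓▓▓▓▓·██
≈▒▓▓▒░██
▒▓▓▓▓≈██
▓▓▓░@▒██
████████
████████
████████

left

·▓▓▓▓▒·█
·▓▓▓▓▓·█
·≈▒▓▓▒░█
·▒▓▓▓▓≈█
·▓▓▓@▓▒█
████████
████████
████████

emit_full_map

▓▓▓▓▒·
▓▓▓▓▓·
≈▒▓▓▒░
▒▓▓▓▓≈
▓▓▓@▓▒

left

··▓▓▓▓▒·
··▓▓▓▓▓·
··≈▒▓▓▒░
··▒▓▓▓▓≈
··▓▓@░▓▒
████████
████████
████████

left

···▓▓▓▓▒
···▓▓▓▓▓
··▓≈▒▓▓▒
··▓▒▓▓▓▓
··▓▓@▓░▓
████████
████████
████████

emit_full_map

·▓▓▓▓▒·
·▓▓▓▓▓·
▓≈▒▓▓▒░
▓▒▓▓▓▓≈
▓▓@▓░▓▒


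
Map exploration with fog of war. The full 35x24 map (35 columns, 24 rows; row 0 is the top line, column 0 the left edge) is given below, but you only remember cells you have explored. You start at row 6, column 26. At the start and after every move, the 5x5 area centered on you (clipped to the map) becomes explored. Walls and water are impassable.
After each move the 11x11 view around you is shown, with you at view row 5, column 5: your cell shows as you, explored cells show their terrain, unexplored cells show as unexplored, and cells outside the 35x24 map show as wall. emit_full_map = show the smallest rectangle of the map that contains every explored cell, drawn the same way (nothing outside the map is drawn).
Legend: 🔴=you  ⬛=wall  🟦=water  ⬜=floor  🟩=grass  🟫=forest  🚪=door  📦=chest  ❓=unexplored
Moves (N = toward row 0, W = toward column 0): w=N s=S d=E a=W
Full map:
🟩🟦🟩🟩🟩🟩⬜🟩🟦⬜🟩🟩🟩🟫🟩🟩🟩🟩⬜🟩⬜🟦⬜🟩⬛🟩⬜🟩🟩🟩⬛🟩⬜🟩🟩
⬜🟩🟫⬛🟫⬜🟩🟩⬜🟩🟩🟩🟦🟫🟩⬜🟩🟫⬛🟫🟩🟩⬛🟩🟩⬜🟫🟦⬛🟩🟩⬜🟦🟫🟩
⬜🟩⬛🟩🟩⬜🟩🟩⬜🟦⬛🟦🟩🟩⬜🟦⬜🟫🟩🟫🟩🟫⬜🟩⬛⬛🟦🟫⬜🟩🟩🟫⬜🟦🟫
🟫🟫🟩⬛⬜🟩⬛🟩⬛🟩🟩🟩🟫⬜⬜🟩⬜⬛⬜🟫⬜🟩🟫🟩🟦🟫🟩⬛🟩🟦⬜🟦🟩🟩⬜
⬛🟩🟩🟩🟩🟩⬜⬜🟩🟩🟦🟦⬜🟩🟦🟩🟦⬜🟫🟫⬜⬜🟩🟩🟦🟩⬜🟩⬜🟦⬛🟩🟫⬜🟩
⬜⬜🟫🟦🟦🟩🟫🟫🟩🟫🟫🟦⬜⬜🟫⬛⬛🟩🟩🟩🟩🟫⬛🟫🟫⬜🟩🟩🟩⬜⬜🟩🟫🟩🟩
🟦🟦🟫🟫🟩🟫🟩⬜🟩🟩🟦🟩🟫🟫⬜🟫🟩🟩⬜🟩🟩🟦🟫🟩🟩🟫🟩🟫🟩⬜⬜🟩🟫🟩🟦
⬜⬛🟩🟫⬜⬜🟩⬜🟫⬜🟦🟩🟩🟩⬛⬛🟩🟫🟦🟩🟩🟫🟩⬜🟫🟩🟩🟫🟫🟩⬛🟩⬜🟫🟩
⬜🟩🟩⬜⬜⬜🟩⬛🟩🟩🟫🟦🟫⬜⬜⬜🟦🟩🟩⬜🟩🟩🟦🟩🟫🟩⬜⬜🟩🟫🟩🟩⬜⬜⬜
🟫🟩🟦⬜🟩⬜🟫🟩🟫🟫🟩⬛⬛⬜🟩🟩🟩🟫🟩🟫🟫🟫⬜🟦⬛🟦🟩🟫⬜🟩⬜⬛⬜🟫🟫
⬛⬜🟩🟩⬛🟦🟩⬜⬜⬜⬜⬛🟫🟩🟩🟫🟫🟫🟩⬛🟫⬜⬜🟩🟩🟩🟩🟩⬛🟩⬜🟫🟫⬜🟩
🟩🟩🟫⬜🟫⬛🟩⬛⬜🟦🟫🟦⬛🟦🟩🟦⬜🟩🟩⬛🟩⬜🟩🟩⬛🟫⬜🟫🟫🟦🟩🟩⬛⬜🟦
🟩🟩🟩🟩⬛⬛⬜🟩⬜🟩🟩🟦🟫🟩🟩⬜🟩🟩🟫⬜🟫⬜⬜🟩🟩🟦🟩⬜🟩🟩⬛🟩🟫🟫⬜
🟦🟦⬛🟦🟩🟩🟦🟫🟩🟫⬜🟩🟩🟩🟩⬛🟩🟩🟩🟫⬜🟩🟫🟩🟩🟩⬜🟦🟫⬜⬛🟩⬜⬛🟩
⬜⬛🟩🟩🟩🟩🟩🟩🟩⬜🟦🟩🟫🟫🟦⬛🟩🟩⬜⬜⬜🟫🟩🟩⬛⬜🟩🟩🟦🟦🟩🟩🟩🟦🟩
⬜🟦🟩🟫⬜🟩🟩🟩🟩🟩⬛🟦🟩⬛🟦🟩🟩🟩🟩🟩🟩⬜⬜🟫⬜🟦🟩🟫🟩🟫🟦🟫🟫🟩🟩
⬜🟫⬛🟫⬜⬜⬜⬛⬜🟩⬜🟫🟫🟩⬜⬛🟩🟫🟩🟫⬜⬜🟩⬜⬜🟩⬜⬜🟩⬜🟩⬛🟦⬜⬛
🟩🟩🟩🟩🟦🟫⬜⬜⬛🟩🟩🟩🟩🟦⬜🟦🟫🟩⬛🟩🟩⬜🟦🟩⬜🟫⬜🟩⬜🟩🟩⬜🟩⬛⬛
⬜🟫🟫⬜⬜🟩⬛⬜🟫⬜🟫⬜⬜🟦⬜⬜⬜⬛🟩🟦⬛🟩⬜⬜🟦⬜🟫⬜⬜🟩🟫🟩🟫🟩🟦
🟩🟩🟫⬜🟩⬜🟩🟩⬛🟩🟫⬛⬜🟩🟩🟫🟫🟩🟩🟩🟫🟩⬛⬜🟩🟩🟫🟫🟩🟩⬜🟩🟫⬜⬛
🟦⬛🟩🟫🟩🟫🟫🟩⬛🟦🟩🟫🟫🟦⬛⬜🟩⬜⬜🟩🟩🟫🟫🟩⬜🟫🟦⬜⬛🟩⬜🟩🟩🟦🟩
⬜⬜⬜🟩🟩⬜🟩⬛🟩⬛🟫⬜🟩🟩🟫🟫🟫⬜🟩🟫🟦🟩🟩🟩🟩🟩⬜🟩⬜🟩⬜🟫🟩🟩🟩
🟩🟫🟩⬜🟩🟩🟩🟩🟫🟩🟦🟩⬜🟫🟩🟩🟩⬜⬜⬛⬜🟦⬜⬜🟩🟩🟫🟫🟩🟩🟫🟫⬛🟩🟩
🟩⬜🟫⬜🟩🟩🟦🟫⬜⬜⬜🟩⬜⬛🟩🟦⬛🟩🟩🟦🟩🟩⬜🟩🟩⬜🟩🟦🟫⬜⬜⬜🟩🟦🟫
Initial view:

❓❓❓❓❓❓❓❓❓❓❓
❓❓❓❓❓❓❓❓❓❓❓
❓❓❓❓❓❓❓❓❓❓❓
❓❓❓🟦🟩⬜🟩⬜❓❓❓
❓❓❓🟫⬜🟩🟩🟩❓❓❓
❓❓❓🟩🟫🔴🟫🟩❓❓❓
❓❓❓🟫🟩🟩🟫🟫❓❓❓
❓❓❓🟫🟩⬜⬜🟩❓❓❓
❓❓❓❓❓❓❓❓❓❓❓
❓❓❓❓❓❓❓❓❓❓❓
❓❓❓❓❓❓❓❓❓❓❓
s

❓❓❓❓❓❓❓❓❓❓❓
❓❓❓❓❓❓❓❓❓❓❓
❓❓❓🟦🟩⬜🟩⬜❓❓❓
❓❓❓🟫⬜🟩🟩🟩❓❓❓
❓❓❓🟩🟫🟩🟫🟩❓❓❓
❓❓❓🟫🟩🔴🟫🟫❓❓❓
❓❓❓🟫🟩⬜⬜🟩❓❓❓
❓❓❓⬛🟦🟩🟫⬜❓❓❓
❓❓❓❓❓❓❓❓❓❓❓
❓❓❓❓❓❓❓❓❓❓❓
❓❓❓❓❓❓❓❓❓❓❓

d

❓❓❓❓❓❓❓❓❓❓❓
❓❓❓❓❓❓❓❓❓❓❓
❓❓🟦🟩⬜🟩⬜❓❓❓❓
❓❓🟫⬜🟩🟩🟩⬜❓❓❓
❓❓🟩🟫🟩🟫🟩⬜❓❓❓
❓❓🟫🟩🟩🔴🟫🟩❓❓❓
❓❓🟫🟩⬜⬜🟩🟫❓❓❓
❓❓⬛🟦🟩🟫⬜🟩❓❓❓
❓❓❓❓❓❓❓❓❓❓❓
❓❓❓❓❓❓❓❓❓❓❓
❓❓❓❓❓❓❓❓❓❓❓

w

❓❓❓❓❓❓❓❓❓❓❓
❓❓❓❓❓❓❓❓❓❓❓
❓❓❓❓❓❓❓❓❓❓❓
❓❓🟦🟩⬜🟩⬜🟦❓❓❓
❓❓🟫⬜🟩🟩🟩⬜❓❓❓
❓❓🟩🟫🟩🔴🟩⬜❓❓❓
❓❓🟫🟩🟩🟫🟫🟩❓❓❓
❓❓🟫🟩⬜⬜🟩🟫❓❓❓
❓❓⬛🟦🟩🟫⬜🟩❓❓❓
❓❓❓❓❓❓❓❓❓❓❓
❓❓❓❓❓❓❓❓❓❓❓

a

❓❓❓❓❓❓❓❓❓❓❓
❓❓❓❓❓❓❓❓❓❓❓
❓❓❓❓❓❓❓❓❓❓❓
❓❓❓🟦🟩⬜🟩⬜🟦❓❓
❓❓❓🟫⬜🟩🟩🟩⬜❓❓
❓❓❓🟩🟫🔴🟫🟩⬜❓❓
❓❓❓🟫🟩🟩🟫🟫🟩❓❓
❓❓❓🟫🟩⬜⬜🟩🟫❓❓
❓❓❓⬛🟦🟩🟫⬜🟩❓❓
❓❓❓❓❓❓❓❓❓❓❓
❓❓❓❓❓❓❓❓❓❓❓

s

❓❓❓❓❓❓❓❓❓❓❓
❓❓❓❓❓❓❓❓❓❓❓
❓❓❓🟦🟩⬜🟩⬜🟦❓❓
❓❓❓🟫⬜🟩🟩🟩⬜❓❓
❓❓❓🟩🟫🟩🟫🟩⬜❓❓
❓❓❓🟫🟩🔴🟫🟫🟩❓❓
❓❓❓🟫🟩⬜⬜🟩🟫❓❓
❓❓❓⬛🟦🟩🟫⬜🟩❓❓
❓❓❓❓❓❓❓❓❓❓❓
❓❓❓❓❓❓❓❓❓❓❓
❓❓❓❓❓❓❓❓❓❓❓

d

❓❓❓❓❓❓❓❓❓❓❓
❓❓❓❓❓❓❓❓❓❓❓
❓❓🟦🟩⬜🟩⬜🟦❓❓❓
❓❓🟫⬜🟩🟩🟩⬜❓❓❓
❓❓🟩🟫🟩🟫🟩⬜❓❓❓
❓❓🟫🟩🟩🔴🟫🟩❓❓❓
❓❓🟫🟩⬜⬜🟩🟫❓❓❓
❓❓⬛🟦🟩🟫⬜🟩❓❓❓
❓❓❓❓❓❓❓❓❓❓❓
❓❓❓❓❓❓❓❓❓❓❓
❓❓❓❓❓❓❓❓❓❓❓

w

❓❓❓❓❓❓❓❓❓❓❓
❓❓❓❓❓❓❓❓❓❓❓
❓❓❓❓❓❓❓❓❓❓❓
❓❓🟦🟩⬜🟩⬜🟦❓❓❓
❓❓🟫⬜🟩🟩🟩⬜❓❓❓
❓❓🟩🟫🟩🔴🟩⬜❓❓❓
❓❓🟫🟩🟩🟫🟫🟩❓❓❓
❓❓🟫🟩⬜⬜🟩🟫❓❓❓
❓❓⬛🟦🟩🟫⬜🟩❓❓❓
❓❓❓❓❓❓❓❓❓❓❓
❓❓❓❓❓❓❓❓❓❓❓

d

❓❓❓❓❓❓❓❓❓❓❓
❓❓❓❓❓❓❓❓❓❓❓
❓❓❓❓❓❓❓❓❓❓❓
❓🟦🟩⬜🟩⬜🟦⬛❓❓❓
❓🟫⬜🟩🟩🟩⬜⬜❓❓❓
❓🟩🟫🟩🟫🔴⬜⬜❓❓❓
❓🟫🟩🟩🟫🟫🟩⬛❓❓❓
❓🟫🟩⬜⬜🟩🟫🟩❓❓❓
❓⬛🟦🟩🟫⬜🟩❓❓❓❓
❓❓❓❓❓❓❓❓❓❓❓
❓❓❓❓❓❓❓❓❓❓❓

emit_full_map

🟦🟩⬜🟩⬜🟦⬛
🟫⬜🟩🟩🟩⬜⬜
🟩🟫🟩🟫🔴⬜⬜
🟫🟩🟩🟫🟫🟩⬛
🟫🟩⬜⬜🟩🟫🟩
⬛🟦🟩🟫⬜🟩❓

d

❓❓❓❓❓❓❓❓❓❓❓
❓❓❓❓❓❓❓❓❓❓❓
❓❓❓❓❓❓❓❓❓❓❓
🟦🟩⬜🟩⬜🟦⬛🟩❓❓❓
🟫⬜🟩🟩🟩⬜⬜🟩❓❓❓
🟩🟫🟩🟫🟩🔴⬜🟩❓❓❓
🟫🟩🟩🟫🟫🟩⬛🟩❓❓❓
🟫🟩⬜⬜🟩🟫🟩🟩❓❓❓
⬛🟦🟩🟫⬜🟩❓❓❓❓❓
❓❓❓❓❓❓❓❓❓❓❓
❓❓❓❓❓❓❓❓❓❓❓

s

❓❓❓❓❓❓❓❓❓❓❓
❓❓❓❓❓❓❓❓❓❓❓
🟦🟩⬜🟩⬜🟦⬛🟩❓❓❓
🟫⬜🟩🟩🟩⬜⬜🟩❓❓❓
🟩🟫🟩🟫🟩⬜⬜🟩❓❓❓
🟫🟩🟩🟫🟫🔴⬛🟩❓❓❓
🟫🟩⬜⬜🟩🟫🟩🟩❓❓❓
⬛🟦🟩🟫⬜🟩⬜⬛❓❓❓
❓❓❓❓❓❓❓❓❓❓❓
❓❓❓❓❓❓❓❓❓❓❓
❓❓❓❓❓❓❓❓❓❓❓

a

❓❓❓❓❓❓❓❓❓❓❓
❓❓❓❓❓❓❓❓❓❓❓
❓🟦🟩⬜🟩⬜🟦⬛🟩❓❓
❓🟫⬜🟩🟩🟩⬜⬜🟩❓❓
❓🟩🟫🟩🟫🟩⬜⬜🟩❓❓
❓🟫🟩🟩🟫🔴🟩⬛🟩❓❓
❓🟫🟩⬜⬜🟩🟫🟩🟩❓❓
❓⬛🟦🟩🟫⬜🟩⬜⬛❓❓
❓❓❓❓❓❓❓❓❓❓❓
❓❓❓❓❓❓❓❓❓❓❓
❓❓❓❓❓❓❓❓❓❓❓

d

❓❓❓❓❓❓❓❓❓❓❓
❓❓❓❓❓❓❓❓❓❓❓
🟦🟩⬜🟩⬜🟦⬛🟩❓❓❓
🟫⬜🟩🟩🟩⬜⬜🟩❓❓❓
🟩🟫🟩🟫🟩⬜⬜🟩❓❓❓
🟫🟩🟩🟫🟫🔴⬛🟩❓❓❓
🟫🟩⬜⬜🟩🟫🟩🟩❓❓❓
⬛🟦🟩🟫⬜🟩⬜⬛❓❓❓
❓❓❓❓❓❓❓❓❓❓❓
❓❓❓❓❓❓❓❓❓❓❓
❓❓❓❓❓❓❓❓❓❓❓

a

❓❓❓❓❓❓❓❓❓❓❓
❓❓❓❓❓❓❓❓❓❓❓
❓🟦🟩⬜🟩⬜🟦⬛🟩❓❓
❓🟫⬜🟩🟩🟩⬜⬜🟩❓❓
❓🟩🟫🟩🟫🟩⬜⬜🟩❓❓
❓🟫🟩🟩🟫🔴🟩⬛🟩❓❓
❓🟫🟩⬜⬜🟩🟫🟩🟩❓❓
❓⬛🟦🟩🟫⬜🟩⬜⬛❓❓
❓❓❓❓❓❓❓❓❓❓❓
❓❓❓❓❓❓❓❓❓❓❓
❓❓❓❓❓❓❓❓❓❓❓

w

❓❓❓❓❓❓❓❓❓❓❓
❓❓❓❓❓❓❓❓❓❓❓
❓❓❓❓❓❓❓❓❓❓❓
❓🟦🟩⬜🟩⬜🟦⬛🟩❓❓
❓🟫⬜🟩🟩🟩⬜⬜🟩❓❓
❓🟩🟫🟩🟫🔴⬜⬜🟩❓❓
❓🟫🟩🟩🟫🟫🟩⬛🟩❓❓
❓🟫🟩⬜⬜🟩🟫🟩🟩❓❓
❓⬛🟦🟩🟫⬜🟩⬜⬛❓❓
❓❓❓❓❓❓❓❓❓❓❓
❓❓❓❓❓❓❓❓❓❓❓


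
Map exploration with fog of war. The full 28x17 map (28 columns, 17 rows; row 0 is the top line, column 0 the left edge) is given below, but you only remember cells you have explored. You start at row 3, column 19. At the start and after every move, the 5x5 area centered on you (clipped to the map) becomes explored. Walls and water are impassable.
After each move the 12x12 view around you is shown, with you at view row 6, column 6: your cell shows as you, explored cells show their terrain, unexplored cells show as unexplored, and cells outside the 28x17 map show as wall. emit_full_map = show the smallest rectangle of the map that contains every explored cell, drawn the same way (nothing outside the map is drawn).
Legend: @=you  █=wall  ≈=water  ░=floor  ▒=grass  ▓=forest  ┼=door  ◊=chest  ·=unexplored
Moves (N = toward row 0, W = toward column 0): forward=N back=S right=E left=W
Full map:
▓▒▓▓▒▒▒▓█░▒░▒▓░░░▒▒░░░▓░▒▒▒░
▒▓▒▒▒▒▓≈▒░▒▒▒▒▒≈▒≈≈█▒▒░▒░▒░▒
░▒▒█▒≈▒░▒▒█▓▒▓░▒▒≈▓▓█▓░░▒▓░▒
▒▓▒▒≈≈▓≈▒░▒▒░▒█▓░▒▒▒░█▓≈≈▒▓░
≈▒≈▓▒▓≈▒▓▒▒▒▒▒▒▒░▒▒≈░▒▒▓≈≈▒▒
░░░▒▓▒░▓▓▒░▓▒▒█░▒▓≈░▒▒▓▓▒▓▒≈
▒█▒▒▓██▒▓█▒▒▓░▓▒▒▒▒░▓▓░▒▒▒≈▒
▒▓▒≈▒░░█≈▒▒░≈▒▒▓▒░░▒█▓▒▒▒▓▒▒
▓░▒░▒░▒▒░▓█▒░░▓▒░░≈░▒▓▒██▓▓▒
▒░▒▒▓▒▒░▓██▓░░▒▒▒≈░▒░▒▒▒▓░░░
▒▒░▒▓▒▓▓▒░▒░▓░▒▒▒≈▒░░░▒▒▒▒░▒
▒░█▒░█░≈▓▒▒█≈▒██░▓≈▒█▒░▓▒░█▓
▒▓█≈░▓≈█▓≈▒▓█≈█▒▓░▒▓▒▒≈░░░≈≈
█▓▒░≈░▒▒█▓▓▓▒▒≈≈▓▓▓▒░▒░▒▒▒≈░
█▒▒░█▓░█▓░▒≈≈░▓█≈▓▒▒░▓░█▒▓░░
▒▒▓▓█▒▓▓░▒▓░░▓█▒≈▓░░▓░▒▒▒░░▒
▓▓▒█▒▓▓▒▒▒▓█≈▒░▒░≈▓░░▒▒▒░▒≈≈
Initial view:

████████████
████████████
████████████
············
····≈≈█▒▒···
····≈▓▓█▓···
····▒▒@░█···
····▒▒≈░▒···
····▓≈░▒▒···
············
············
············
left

████████████
████████████
████████████
············
····▒≈≈█▒▒··
····▒≈▓▓█▓··
····░▒@▒░█··
····░▒▒≈░▒··
····▒▓≈░▒▒··
············
············
············

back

████████████
████████████
············
····▒≈≈█▒▒··
····▒≈▓▓█▓··
····░▒▒▒░█··
····░▒@≈░▒··
····▒▓≈░▒▒··
····▒▒▒░▓···
············
············
············

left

████████████
████████████
············
·····▒≈≈█▒▒·
····▒▒≈▓▓█▓·
····▓░▒▒▒░█·
····▒░@▒≈░▒·
····░▒▓≈░▒▒·
····▒▒▒▒░▓··
············
············
············

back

████████████
············
·····▒≈≈█▒▒·
····▒▒≈▓▓█▓·
····▓░▒▒▒░█·
····▒░▒▒≈░▒·
····░▒@≈░▒▒·
····▒▒▒▒░▓··
····▓▒░░▒···
············
············
············

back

············
·····▒≈≈█▒▒·
····▒▒≈▓▓█▓·
····▓░▒▒▒░█·
····▒░▒▒≈░▒·
····░▒▓≈░▒▒·
····▒▒@▒░▓··
····▓▒░░▒···
····▒░░≈░···
············
············
············

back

·····▒≈≈█▒▒·
····▒▒≈▓▓█▓·
····▓░▒▒▒░█·
····▒░▒▒≈░▒·
····░▒▓≈░▒▒·
····▒▒▒▒░▓··
····▓▒@░▒···
····▒░░≈░···
····▒▒≈░▒···
············
············
············

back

····▒▒≈▓▓█▓·
····▓░▒▒▒░█·
····▒░▒▒≈░▒·
····░▒▓≈░▒▒·
····▒▒▒▒░▓··
····▓▒░░▒···
····▒░@≈░···
····▒▒≈░▒···
····▒▒≈▒░···
············
············
············

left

·····▒▒≈▓▓█▓
·····▓░▒▒▒░█
·····▒░▒▒≈░▒
·····░▒▓≈░▒▒
····▓▒▒▒▒░▓·
····▒▓▒░░▒··
····▓▒@░≈░··
····▒▒▒≈░▒··
····▒▒▒≈▒░··
············
············
············

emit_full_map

··▒≈≈█▒▒
·▒▒≈▓▓█▓
·▓░▒▒▒░█
·▒░▒▒≈░▒
·░▒▓≈░▒▒
▓▒▒▒▒░▓·
▒▓▒░░▒··
▓▒@░≈░··
▒▒▒≈░▒··
▒▒▒≈▒░··

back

·····▓░▒▒▒░█
·····▒░▒▒≈░▒
·····░▒▓≈░▒▒
····▓▒▒▒▒░▓·
····▒▓▒░░▒··
····▓▒░░≈░··
····▒▒@≈░▒··
····▒▒▒≈▒░··
····██░▓≈···
············
············
············

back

·····▒░▒▒≈░▒
·····░▒▓≈░▒▒
····▓▒▒▒▒░▓·
····▒▓▒░░▒··
····▓▒░░≈░··
····▒▒▒≈░▒··
····▒▒@≈▒░··
····██░▓≈···
····█▒▓░▒···
············
············
············

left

······▒░▒▒≈░
······░▒▓≈░▒
·····▓▒▒▒▒░▓
·····▒▓▒░░▒·
····░▓▒░░≈░·
····░▒▒▒≈░▒·
····░▒@▒≈▒░·
····▒██░▓≈··
····≈█▒▓░▒··
············
············
············

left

·······▒░▒▒≈
·······░▒▓≈░
······▓▒▒▒▒░
······▒▓▒░░▒
····░░▓▒░░≈░
····░░▒▒▒≈░▒
····▓░@▒▒≈▒░
····≈▒██░▓≈·
····█≈█▒▓░▒·
············
············
············

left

········▒░▒▒
········░▒▓≈
·······▓▒▒▒▒
·······▒▓▒░░
····▒░░▓▒░░≈
····▓░░▒▒▒≈░
····░▓@▒▒▒≈▒
····█≈▒██░▓≈
····▓█≈█▒▓░▒
············
············
············

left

·········▒░▒
·········░▒▓
········▓▒▒▒
········▒▓▒░
····█▒░░▓▒░░
····█▓░░▒▒▒≈
····▒░@░▒▒▒≈
····▒█≈▒██░▓
····▒▓█≈█▒▓░
············
············
············

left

··········▒░
··········░▒
·········▓▒▒
·········▒▓▒
····▓█▒░░▓▒░
····██▓░░▒▒▒
····░▒@▓░▒▒▒
····▒▒█≈▒██░
····≈▒▓█≈█▒▓
············
············
············

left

···········▒
···········░
··········▓▒
··········▒▓
····░▓█▒░░▓▒
····▓██▓░░▒▒
····▒░@░▓░▒▒
····▓▒▒█≈▒██
····▓≈▒▓█≈█▒
············
············
············

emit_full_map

········▒≈≈█▒▒
·······▒▒≈▓▓█▓
·······▓░▒▒▒░█
·······▒░▒▒≈░▒
·······░▒▓≈░▒▒
······▓▒▒▒▒░▓·
······▒▓▒░░▒··
░▓█▒░░▓▒░░≈░··
▓██▓░░▒▒▒≈░▒··
▒░@░▓░▒▒▒≈▒░··
▓▒▒█≈▒██░▓≈···
▓≈▒▓█≈█▒▓░▒···

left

············
············
···········▓
···········▒
····▒░▓█▒░░▓
····░▓██▓░░▒
····▓▒@▒░▓░▒
····≈▓▒▒█≈▒█
····█▓≈▒▓█≈█
············
············
············

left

············
············
············
············
····▒▒░▓█▒░░
····▒░▓██▓░░
····▓▓@░▒░▓░
····░≈▓▒▒█≈▒
····≈█▓≈▒▓█≈
············
············
············

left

············
············
············
············
····░▒▒░▓█▒░
····▒▒░▓██▓░
····▒▓@▒░▒░▓
····█░≈▓▒▒█≈
····▓≈█▓≈▒▓█
············
············
············

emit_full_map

···········▒≈≈█▒▒
··········▒▒≈▓▓█▓
··········▓░▒▒▒░█
··········▒░▒▒≈░▒
··········░▒▓≈░▒▒
·········▓▒▒▒▒░▓·
·········▒▓▒░░▒··
░▒▒░▓█▒░░▓▒░░≈░··
▒▒░▓██▓░░▒▒▒≈░▒··
▒▓@▒░▒░▓░▒▒▒≈▒░··
█░≈▓▒▒█≈▒██░▓≈···
▓≈█▓≈▒▓█≈█▒▓░▒···
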